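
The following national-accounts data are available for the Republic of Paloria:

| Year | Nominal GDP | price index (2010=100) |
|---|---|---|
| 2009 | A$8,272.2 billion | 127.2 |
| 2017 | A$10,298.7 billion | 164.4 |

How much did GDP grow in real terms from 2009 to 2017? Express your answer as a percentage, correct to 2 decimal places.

Real GDP 2009 = 8272.2 / 1.272 = 6503.30.
Real GDP 2017 = 10298.7 / 1.644 = 6264.42.
Real growth = 6264.42 / 6503.30 − 1 = -0.0367.

-3.67%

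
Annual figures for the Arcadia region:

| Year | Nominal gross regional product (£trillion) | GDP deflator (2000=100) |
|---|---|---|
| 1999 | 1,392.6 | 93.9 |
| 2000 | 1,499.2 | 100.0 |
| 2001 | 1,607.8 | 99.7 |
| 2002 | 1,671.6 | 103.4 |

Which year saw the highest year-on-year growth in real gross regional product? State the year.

2000: real = 1499.2/1.000 = 1499.20; growth vs 1999 (1483.07) = 1.09%.
2001: real = 1607.8/0.997 = 1612.64; growth vs 2000 (1499.20) = 7.57%.
2002: real = 1671.6/1.034 = 1616.63; growth vs 2001 (1612.64) = 0.25%.

2001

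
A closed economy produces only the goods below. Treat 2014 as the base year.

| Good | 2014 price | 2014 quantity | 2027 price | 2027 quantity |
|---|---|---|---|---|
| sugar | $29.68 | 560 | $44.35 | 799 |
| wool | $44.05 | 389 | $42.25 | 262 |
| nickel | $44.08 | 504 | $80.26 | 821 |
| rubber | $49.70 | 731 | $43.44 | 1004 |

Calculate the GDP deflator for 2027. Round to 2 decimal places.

128.57

Nominal GDP 2027 = 44.35·799 + 42.25·262 + 80.26·821 + 43.44·1004 = 156012.37.
Real GDP 2027 (at 2014 prices) = 29.68·799 + 44.05·262 + 44.08·821 + 49.70·1004 = 121343.90.
Deflator = Nominal/Real × 100 = 156012.37/121343.90 × 100 = 128.570.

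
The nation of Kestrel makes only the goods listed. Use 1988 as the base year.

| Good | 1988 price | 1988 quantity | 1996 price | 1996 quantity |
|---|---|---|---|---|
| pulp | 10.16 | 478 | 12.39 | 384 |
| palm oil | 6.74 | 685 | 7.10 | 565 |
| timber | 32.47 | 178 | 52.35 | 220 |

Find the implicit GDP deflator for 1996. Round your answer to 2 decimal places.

136.58

Nominal GDP 1996 = 12.39·384 + 7.10·565 + 52.35·220 = 20286.26.
Real GDP 1996 (at 1988 prices) = 10.16·384 + 6.74·565 + 32.47·220 = 14852.94.
Deflator = Nominal/Real × 100 = 20286.26/14852.94 × 100 = 136.581.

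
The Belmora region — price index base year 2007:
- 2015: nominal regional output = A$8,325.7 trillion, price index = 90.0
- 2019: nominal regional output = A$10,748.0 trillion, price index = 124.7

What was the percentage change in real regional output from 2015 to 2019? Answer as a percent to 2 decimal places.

Real regional output 2015 = 8325.7 / 0.900 = 9250.78.
Real regional output 2019 = 10748.0 / 1.247 = 8619.09.
Real growth = 8619.09 / 9250.78 − 1 = -0.0683.

-6.83%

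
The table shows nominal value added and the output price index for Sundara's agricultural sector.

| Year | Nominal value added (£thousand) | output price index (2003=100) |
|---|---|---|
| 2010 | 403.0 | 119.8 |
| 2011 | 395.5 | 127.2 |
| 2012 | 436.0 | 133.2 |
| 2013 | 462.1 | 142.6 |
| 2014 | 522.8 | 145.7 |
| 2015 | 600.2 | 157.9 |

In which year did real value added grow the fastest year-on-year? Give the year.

2014

2011: real = 395.5/1.272 = 310.93; growth vs 2010 (336.39) = -7.57%.
2012: real = 436.0/1.332 = 327.33; growth vs 2011 (310.93) = 5.27%.
2013: real = 462.1/1.426 = 324.05; growth vs 2012 (327.33) = -1.00%.
2014: real = 522.8/1.457 = 358.82; growth vs 2013 (324.05) = 10.73%.
2015: real = 600.2/1.579 = 380.11; growth vs 2014 (358.82) = 5.93%.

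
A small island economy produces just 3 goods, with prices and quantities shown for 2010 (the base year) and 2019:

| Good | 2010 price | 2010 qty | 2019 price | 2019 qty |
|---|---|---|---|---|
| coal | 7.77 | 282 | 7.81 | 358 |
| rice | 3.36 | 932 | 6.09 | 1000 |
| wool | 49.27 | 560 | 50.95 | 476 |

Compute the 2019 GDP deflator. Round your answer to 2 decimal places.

111.98

Nominal GDP 2019 = 7.81·358 + 6.09·1000 + 50.95·476 = 33138.18.
Real GDP 2019 (at 2010 prices) = 7.77·358 + 3.36·1000 + 49.27·476 = 29594.18.
Deflator = Nominal/Real × 100 = 33138.18/29594.18 × 100 = 111.975.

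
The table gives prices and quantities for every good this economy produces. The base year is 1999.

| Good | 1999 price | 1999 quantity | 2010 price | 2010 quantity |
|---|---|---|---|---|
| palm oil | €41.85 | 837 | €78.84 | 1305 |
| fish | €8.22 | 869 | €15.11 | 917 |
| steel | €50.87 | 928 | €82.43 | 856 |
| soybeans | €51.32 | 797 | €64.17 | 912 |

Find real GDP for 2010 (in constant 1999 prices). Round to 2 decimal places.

Real GDP 2010 = Σ (p_1999 × q_2010) = 41.85·1305 + 8.22·917 + 50.87·856 + 51.32·912 = 152500.55.

€152500.55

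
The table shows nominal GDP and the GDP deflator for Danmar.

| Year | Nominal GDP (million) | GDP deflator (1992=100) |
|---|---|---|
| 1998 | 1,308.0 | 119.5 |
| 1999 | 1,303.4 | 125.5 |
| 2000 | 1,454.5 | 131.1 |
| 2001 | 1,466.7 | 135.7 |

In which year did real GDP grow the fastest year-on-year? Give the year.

1999: real = 1303.4/1.255 = 1038.57; growth vs 1998 (1094.56) = -5.12%.
2000: real = 1454.5/1.311 = 1109.46; growth vs 1999 (1038.57) = 6.83%.
2001: real = 1466.7/1.357 = 1080.84; growth vs 2000 (1109.46) = -2.58%.

2000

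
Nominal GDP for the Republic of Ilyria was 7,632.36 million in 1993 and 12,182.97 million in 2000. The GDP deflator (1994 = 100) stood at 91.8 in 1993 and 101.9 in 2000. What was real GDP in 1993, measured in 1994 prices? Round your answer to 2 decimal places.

Real GDP = Nominal / (GDP deflator/100) = 7632.36 / 0.918 = 8314.12.

8,314.12 million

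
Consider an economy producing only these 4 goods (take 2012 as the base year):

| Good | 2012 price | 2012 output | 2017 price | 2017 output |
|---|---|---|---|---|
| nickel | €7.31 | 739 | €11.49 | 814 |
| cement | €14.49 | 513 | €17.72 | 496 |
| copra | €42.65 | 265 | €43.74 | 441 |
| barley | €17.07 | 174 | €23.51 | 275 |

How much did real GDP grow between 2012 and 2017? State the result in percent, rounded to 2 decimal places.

35.16%

Real GDP 2012 = Nominal GDP 2012 = 7.31·739 + 14.49·513 + 42.65·265 + 17.07·174 = 27107.89.
Real GDP 2017 (at 2012 prices) = 7.31·814 + 14.49·496 + 42.65·441 + 17.07·275 = 36640.28.
Real growth = 36640.28/27107.89 − 1 = 0.3516.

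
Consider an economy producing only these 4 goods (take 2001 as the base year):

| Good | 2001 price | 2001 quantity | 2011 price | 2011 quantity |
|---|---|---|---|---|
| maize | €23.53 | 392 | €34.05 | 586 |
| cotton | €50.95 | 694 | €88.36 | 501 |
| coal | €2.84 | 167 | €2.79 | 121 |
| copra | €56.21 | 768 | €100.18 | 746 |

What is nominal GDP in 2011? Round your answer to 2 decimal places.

€139293.53

Nominal GDP 2011 = Σ (p_2011 × q_2011) = 34.05·586 + 88.36·501 + 2.79·121 + 100.18·746 = 139293.53.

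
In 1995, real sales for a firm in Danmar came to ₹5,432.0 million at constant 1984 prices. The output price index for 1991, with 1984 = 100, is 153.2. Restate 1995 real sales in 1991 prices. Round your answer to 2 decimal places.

Real sales in 1991 prices = Real sales in 1984 prices × (P_1991/P_1984) = 5432.0 × 1.532 = 8321.82.

₹8,321.82 million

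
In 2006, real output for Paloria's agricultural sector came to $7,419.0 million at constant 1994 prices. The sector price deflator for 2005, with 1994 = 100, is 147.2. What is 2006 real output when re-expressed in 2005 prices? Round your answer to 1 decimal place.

Real output in 2005 prices = Real output in 1994 prices × (P_2005/P_1994) = 7419.0 × 1.472 = 10920.77.

$10,920.8 million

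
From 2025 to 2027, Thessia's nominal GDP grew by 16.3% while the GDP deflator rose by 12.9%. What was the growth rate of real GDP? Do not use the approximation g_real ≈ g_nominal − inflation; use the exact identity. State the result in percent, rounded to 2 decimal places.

(1 + g_nom) = (1 + g_real)(1 + π), so g_real = 1.1630 / 1.1290 − 1 = 0.03012.

3.01%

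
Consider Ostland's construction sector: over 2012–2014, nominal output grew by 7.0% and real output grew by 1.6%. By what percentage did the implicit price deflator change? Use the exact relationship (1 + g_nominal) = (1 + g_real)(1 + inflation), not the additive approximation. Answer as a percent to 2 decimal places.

5.31%

(1 + g_nom) = (1 + g_real)(1 + π), so π = 1.0700 / 1.0160 − 1 = 0.05315.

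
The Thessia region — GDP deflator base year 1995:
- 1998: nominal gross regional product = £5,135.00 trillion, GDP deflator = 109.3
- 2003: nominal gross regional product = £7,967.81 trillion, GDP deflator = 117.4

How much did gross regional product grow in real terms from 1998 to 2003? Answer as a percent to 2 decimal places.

Deflate each year: 1998 → 5135.00/1.093 = 4698.08; 2003 → 7967.81/1.174 = 6786.89.
So real gross regional product changed by 6786.89/4698.08 − 1 = 0.4446, i.e. 44.46%.

44.46%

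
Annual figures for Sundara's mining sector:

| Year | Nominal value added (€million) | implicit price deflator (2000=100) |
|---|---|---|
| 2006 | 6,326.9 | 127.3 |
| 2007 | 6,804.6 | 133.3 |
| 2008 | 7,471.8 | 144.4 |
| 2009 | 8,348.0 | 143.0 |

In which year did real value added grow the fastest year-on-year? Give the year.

2009

2007: real = 6804.6/1.333 = 5104.73; growth vs 2006 (4970.07) = 2.71%.
2008: real = 7471.8/1.444 = 5174.38; growth vs 2007 (5104.73) = 1.36%.
2009: real = 8348.0/1.430 = 5837.76; growth vs 2008 (5174.38) = 12.82%.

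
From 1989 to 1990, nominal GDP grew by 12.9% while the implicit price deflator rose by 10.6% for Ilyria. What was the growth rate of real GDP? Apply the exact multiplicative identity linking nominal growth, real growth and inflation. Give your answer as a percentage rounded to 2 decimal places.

2.08%

(1 + g_nom) = (1 + g_real)(1 + π), so g_real = 1.1290 / 1.1060 − 1 = 0.02080.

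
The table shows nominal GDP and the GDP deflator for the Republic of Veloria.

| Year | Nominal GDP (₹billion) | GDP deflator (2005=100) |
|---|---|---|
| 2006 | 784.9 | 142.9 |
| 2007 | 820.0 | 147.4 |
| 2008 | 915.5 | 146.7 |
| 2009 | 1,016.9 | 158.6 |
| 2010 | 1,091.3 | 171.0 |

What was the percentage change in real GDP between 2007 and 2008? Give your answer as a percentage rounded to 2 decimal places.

12.18%

Real GDP 2007 = 820.0/1.474 = 556.31.
Real GDP 2008 = 915.5/1.467 = 624.06.
Change = 624.06/556.31 − 1 = 0.1218.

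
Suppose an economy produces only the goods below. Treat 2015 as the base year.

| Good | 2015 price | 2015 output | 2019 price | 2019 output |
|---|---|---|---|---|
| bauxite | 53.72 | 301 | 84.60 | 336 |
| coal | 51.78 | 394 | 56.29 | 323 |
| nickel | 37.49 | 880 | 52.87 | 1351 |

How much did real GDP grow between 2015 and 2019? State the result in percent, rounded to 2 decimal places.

22.80%

Real GDP 2015 = Nominal GDP 2015 = 53.72·301 + 51.78·394 + 37.49·880 = 69562.24.
Real GDP 2019 (at 2015 prices) = 53.72·336 + 51.78·323 + 37.49·1351 = 85423.85.
Real growth = 85423.85/69562.24 − 1 = 0.2280.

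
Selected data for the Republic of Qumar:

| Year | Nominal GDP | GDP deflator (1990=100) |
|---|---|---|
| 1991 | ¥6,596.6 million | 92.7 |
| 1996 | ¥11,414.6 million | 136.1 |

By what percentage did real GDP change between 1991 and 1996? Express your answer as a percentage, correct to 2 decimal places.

Real GDP 1991 = 6596.6 / 0.927 = 7116.07.
Real GDP 1996 = 11414.6 / 1.361 = 8386.92.
Real growth = 8386.92 / 7116.07 − 1 = 0.1786.

17.86%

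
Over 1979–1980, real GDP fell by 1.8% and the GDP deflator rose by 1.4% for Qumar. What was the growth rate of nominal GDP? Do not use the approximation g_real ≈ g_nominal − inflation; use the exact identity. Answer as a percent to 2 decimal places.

-0.43%

(1 + g_nom) = (1 + g_real)(1 + π) = 0.9820 × 1.0140 = 0.99575.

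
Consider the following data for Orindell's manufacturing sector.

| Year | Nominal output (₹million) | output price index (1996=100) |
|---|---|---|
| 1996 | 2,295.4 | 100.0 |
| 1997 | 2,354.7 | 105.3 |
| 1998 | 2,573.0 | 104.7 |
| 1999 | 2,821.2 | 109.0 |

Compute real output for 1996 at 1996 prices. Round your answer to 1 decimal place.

₹2,295.4 million

Real output 1996 = 2295.4 / 1.000 = 2295.40.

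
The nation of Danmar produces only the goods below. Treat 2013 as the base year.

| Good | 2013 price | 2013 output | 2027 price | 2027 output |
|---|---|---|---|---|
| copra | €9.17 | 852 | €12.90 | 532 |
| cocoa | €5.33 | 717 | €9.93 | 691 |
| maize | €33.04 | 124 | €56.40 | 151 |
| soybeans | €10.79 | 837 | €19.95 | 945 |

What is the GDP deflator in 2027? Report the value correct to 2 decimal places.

173.05

Nominal GDP 2027 = 12.90·532 + 9.93·691 + 56.40·151 + 19.95·945 = 41093.58.
Real GDP 2027 (at 2013 prices) = 9.17·532 + 5.33·691 + 33.04·151 + 10.79·945 = 23747.06.
Deflator = Nominal/Real × 100 = 41093.58/23747.06 × 100 = 173.047.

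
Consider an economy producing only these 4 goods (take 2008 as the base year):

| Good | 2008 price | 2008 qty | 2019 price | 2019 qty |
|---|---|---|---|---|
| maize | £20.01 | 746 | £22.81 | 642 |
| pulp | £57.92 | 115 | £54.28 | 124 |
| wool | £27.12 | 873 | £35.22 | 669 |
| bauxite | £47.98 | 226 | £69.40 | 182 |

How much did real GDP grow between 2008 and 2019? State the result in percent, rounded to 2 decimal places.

-16.40%

Real GDP 2008 = Nominal GDP 2008 = 20.01·746 + 57.92·115 + 27.12·873 + 47.98·226 = 56107.50.
Real GDP 2019 (at 2008 prices) = 20.01·642 + 57.92·124 + 27.12·669 + 47.98·182 = 46904.14.
Real growth = 46904.14/56107.50 − 1 = -0.1640.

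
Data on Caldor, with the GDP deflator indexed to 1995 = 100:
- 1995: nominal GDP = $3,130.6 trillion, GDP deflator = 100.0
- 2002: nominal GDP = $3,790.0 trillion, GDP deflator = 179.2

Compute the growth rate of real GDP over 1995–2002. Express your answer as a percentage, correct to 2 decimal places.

-32.44%

Real GDP 1995 = 3130.6 / 1.000 = 3130.60.
Real GDP 2002 = 3790.0 / 1.792 = 2114.96.
Real growth = 2114.96 / 3130.60 − 1 = -0.3244.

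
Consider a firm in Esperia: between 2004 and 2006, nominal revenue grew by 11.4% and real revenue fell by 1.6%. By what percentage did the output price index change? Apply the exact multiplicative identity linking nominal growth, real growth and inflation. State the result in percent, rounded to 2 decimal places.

13.21%

(1 + g_nom) = (1 + g_real)(1 + π), so π = 1.1140 / 0.9840 − 1 = 0.13211.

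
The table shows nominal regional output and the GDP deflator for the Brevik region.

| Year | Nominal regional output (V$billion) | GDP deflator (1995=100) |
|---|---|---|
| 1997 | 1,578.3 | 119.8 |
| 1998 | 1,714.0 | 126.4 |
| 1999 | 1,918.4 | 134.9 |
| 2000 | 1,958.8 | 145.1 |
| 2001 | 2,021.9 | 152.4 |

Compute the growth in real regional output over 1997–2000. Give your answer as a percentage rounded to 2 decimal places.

2.47%

Real regional output 1997 = 1578.3/1.198 = 1317.45.
Real regional output 2000 = 1958.8/1.451 = 1349.97.
Change = 1349.97/1317.45 − 1 = 0.0247.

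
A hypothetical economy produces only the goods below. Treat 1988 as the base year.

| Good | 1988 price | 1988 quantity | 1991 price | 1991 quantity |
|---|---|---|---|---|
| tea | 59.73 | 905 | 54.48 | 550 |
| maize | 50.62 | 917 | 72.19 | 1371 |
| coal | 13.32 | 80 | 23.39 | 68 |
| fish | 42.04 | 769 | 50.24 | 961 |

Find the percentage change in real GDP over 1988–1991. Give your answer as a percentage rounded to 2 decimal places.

Real GDP 1988 = Nominal GDP 1988 = 59.73·905 + 50.62·917 + 13.32·80 + 42.04·769 = 133868.55.
Real GDP 1991 (at 1988 prices) = 59.73·550 + 50.62·1371 + 13.32·68 + 42.04·961 = 143557.72.
Real growth = 143557.72/133868.55 − 1 = 0.0724.

7.24%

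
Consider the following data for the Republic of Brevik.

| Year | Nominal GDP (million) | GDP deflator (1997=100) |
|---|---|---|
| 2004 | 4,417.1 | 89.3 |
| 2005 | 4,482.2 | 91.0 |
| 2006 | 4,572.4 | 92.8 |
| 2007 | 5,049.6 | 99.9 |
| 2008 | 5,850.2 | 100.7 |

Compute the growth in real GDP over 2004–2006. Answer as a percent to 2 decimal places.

Real GDP 2004 = 4417.1/0.893 = 4946.36.
Real GDP 2006 = 4572.4/0.928 = 4927.16.
Change = 4927.16/4946.36 − 1 = -0.0039.

-0.39%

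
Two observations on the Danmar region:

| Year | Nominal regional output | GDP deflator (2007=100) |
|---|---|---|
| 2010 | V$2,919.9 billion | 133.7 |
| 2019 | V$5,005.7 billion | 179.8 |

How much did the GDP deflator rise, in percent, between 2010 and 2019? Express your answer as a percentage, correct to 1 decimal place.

34.5%

Price-level change = 179.8 / 133.7 − 1 = 0.3448.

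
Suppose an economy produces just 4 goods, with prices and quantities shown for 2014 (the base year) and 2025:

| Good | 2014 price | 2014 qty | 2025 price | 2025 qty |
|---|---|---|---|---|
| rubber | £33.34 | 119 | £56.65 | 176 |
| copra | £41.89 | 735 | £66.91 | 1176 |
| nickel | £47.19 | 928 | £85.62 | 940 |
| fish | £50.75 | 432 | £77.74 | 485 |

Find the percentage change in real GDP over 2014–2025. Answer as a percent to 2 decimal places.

23.52%

Real GDP 2014 = Nominal GDP 2014 = 33.34·119 + 41.89·735 + 47.19·928 + 50.75·432 = 100472.93.
Real GDP 2025 (at 2014 prices) = 33.34·176 + 41.89·1176 + 47.19·940 + 50.75·485 = 124102.83.
Real growth = 124102.83/100472.93 − 1 = 0.2352.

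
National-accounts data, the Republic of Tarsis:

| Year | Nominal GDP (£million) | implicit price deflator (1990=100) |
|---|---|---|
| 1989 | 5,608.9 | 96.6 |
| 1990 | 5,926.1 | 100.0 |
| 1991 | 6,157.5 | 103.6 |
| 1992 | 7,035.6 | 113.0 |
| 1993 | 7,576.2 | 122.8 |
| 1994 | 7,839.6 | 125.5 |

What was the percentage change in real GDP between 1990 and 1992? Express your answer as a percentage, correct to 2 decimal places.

Real GDP 1990 = 5926.1/1.000 = 5926.10.
Real GDP 1992 = 7035.6/1.130 = 6226.19.
Change = 6226.19/5926.10 − 1 = 0.0506.

5.06%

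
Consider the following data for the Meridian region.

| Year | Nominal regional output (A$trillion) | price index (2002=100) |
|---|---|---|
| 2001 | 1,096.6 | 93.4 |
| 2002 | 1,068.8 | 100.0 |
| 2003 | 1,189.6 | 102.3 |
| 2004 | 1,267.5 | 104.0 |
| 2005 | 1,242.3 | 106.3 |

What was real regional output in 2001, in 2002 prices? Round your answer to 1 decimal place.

A$1,174.1 trillion

Real regional output 2001 = 1096.6 / 0.934 = 1174.09.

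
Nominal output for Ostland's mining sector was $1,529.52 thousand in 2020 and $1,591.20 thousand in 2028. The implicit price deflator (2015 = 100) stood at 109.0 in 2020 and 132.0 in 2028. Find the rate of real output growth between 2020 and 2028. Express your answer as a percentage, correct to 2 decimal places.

Real output 2020 = 1529.52 / 1.090 = 1403.23.
Real output 2028 = 1591.20 / 1.320 = 1205.45.
Real growth = 1205.45 / 1403.23 − 1 = -0.1409.

-14.09%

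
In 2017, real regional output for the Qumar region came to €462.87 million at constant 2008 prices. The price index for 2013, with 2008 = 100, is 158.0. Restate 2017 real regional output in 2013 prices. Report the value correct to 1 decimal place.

Real regional output in 2013 prices = Real regional output in 2008 prices × (P_2013/P_2008) = 462.87 × 1.580 = 731.33.

€731.3 million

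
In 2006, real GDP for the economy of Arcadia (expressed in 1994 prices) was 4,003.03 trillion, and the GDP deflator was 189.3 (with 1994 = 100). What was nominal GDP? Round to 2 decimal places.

Nominal GDP = Real × (GDP deflator/100) = 4003.03 × 1.893 = 7577.74.

7,577.74 trillion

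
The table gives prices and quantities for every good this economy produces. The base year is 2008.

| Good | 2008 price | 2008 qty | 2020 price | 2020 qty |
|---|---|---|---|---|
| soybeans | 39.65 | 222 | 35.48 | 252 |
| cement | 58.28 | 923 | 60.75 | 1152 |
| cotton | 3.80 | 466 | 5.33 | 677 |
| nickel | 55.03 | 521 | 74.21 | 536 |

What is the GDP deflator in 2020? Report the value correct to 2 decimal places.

Nominal GDP 2020 = 35.48·252 + 60.75·1152 + 5.33·677 + 74.21·536 = 122309.93.
Real GDP 2020 (at 2008 prices) = 39.65·252 + 58.28·1152 + 3.80·677 + 55.03·536 = 109199.04.
Deflator = Nominal/Real × 100 = 122309.93/109199.04 × 100 = 112.006.

112.01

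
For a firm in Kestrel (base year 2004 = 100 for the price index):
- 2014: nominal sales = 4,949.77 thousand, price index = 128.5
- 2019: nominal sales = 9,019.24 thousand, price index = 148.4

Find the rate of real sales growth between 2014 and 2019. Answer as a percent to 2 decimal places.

57.78%

Deflate each year: 2014 → 4949.77/1.285 = 3851.96; 2019 → 9019.24/1.484 = 6077.65.
So real sales changed by 6077.65/3851.96 − 1 = 0.5778, i.e. 57.78%.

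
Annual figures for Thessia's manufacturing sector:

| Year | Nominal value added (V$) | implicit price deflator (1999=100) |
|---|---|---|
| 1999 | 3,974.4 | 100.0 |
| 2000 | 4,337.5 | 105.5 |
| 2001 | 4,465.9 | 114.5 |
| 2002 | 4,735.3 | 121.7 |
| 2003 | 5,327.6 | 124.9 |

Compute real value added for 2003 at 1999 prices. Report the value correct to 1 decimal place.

V$4,265.5

Real value added 2003 = 5327.6 / 1.249 = 4265.49.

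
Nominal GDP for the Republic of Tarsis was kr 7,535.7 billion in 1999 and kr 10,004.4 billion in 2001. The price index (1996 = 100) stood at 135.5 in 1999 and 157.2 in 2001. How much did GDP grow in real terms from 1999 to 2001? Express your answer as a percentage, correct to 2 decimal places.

Real GDP 1999 = 7535.7 / 1.355 = 5561.40.
Real GDP 2001 = 10004.4 / 1.572 = 6364.12.
Real growth = 6364.12 / 5561.40 − 1 = 0.1443.

14.43%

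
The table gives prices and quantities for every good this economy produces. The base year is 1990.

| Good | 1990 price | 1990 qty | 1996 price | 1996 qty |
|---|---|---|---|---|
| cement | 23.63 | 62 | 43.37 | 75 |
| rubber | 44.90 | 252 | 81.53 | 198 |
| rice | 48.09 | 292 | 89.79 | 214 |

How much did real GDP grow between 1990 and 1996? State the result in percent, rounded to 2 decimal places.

-21.88%

Real GDP 1990 = Nominal GDP 1990 = 23.63·62 + 44.90·252 + 48.09·292 = 26822.14.
Real GDP 1996 (at 1990 prices) = 23.63·75 + 44.90·198 + 48.09·214 = 20953.71.
Real growth = 20953.71/26822.14 − 1 = -0.2188.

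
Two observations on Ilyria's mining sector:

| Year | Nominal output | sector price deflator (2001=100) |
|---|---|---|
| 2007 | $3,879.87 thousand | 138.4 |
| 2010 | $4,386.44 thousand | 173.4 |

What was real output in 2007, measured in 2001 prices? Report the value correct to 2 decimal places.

Real output = Nominal / (sector price deflator/100) = 3879.87 / 1.384 = 2803.37.

$2,803.37 thousand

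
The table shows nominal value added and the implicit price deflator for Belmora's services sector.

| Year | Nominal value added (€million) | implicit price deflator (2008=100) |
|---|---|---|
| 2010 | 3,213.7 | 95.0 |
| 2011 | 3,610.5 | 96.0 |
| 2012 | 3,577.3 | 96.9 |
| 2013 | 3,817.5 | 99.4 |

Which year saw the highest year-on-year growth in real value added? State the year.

2011

2011: real = 3610.5/0.960 = 3760.94; growth vs 2010 (3382.84) = 11.18%.
2012: real = 3577.3/0.969 = 3691.74; growth vs 2011 (3760.94) = -1.84%.
2013: real = 3817.5/0.994 = 3840.54; growth vs 2012 (3691.74) = 4.03%.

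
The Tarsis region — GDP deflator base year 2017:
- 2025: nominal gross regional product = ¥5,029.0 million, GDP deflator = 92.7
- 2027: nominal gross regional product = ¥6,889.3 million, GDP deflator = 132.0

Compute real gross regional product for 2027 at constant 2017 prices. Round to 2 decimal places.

¥5,219.17 million

Real gross regional product = Nominal / (GDP deflator/100) = 6889.3 / 1.320 = 5219.17.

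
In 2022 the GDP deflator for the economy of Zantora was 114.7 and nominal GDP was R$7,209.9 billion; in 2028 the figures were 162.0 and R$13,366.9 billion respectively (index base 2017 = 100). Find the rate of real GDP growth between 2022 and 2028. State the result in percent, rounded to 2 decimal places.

31.27%

Deflate each year: 2022 → 7209.9/1.147 = 6285.88; 2028 → 13366.9/1.620 = 8251.17.
So real GDP changed by 8251.17/6285.88 − 1 = 0.3127, i.e. 31.27%.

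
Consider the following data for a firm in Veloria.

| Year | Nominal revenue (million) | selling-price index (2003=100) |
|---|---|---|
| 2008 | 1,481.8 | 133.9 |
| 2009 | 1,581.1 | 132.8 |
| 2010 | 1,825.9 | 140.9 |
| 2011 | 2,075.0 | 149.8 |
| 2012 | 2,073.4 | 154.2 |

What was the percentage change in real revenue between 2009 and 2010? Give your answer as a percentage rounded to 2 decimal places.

Real revenue 2009 = 1581.1/1.328 = 1190.59.
Real revenue 2010 = 1825.9/1.409 = 1295.88.
Change = 1295.88/1190.59 − 1 = 0.0884.

8.84%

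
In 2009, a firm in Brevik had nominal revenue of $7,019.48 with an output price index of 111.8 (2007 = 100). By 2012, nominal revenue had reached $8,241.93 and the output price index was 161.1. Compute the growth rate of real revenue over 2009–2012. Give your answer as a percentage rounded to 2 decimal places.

Deflate each year: 2009 → 7019.48/1.118 = 6278.60; 2012 → 8241.93/1.611 = 5116.03.
So real revenue changed by 5116.03/6278.60 − 1 = -0.1852, i.e. -18.52%.

-18.52%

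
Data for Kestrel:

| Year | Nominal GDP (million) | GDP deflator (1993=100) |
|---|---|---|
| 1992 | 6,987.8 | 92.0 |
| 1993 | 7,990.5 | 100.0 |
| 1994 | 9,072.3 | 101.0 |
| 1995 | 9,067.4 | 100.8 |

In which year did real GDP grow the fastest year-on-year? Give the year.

1994

1993: real = 7990.5/1.000 = 7990.50; growth vs 1992 (7595.43) = 5.20%.
1994: real = 9072.3/1.010 = 8982.48; growth vs 1993 (7990.50) = 12.41%.
1995: real = 9067.4/1.008 = 8995.44; growth vs 1994 (8982.48) = 0.14%.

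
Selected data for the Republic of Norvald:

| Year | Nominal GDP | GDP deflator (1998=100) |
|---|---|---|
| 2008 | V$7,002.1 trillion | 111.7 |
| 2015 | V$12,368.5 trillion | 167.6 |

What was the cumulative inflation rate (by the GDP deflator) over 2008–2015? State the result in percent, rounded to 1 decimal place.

50.0%

Price-level change = 167.6 / 111.7 − 1 = 0.5004.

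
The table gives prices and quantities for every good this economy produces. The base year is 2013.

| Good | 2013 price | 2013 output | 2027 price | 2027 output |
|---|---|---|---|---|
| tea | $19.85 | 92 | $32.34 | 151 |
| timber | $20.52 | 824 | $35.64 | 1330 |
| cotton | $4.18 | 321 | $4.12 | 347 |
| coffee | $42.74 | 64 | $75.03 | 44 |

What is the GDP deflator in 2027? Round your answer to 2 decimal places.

169.59

Nominal GDP 2027 = 32.34·151 + 35.64·1330 + 4.12·347 + 75.03·44 = 57015.50.
Real GDP 2027 (at 2013 prices) = 19.85·151 + 20.52·1330 + 4.18·347 + 42.74·44 = 33619.97.
Deflator = Nominal/Real × 100 = 57015.50/33619.97 × 100 = 169.588.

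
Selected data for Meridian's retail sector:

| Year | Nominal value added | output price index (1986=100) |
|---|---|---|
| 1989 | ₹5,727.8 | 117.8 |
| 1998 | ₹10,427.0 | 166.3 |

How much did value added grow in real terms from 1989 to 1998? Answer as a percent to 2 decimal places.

28.95%

Deflate each year: 1989 → 5727.8/1.178 = 4862.31; 1998 → 10427.0/1.663 = 6269.99.
So real value added changed by 6269.99/4862.31 − 1 = 0.2895, i.e. 28.95%.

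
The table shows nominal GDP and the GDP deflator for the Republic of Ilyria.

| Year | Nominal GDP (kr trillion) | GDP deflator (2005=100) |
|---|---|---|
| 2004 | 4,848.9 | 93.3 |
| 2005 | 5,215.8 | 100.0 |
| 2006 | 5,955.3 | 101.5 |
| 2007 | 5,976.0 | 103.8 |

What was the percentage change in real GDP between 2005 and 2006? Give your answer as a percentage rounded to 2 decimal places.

Real GDP 2005 = 5215.8/1.000 = 5215.80.
Real GDP 2006 = 5955.3/1.015 = 5867.29.
Change = 5867.29/5215.80 − 1 = 0.1249.

12.49%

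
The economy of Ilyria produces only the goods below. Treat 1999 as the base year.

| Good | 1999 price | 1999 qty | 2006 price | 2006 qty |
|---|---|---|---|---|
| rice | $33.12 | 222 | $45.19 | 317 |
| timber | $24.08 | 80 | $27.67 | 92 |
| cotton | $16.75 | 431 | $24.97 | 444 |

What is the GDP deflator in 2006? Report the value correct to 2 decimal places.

138.74

Nominal GDP 2006 = 45.19·317 + 27.67·92 + 24.97·444 = 27957.55.
Real GDP 2006 (at 1999 prices) = 33.12·317 + 24.08·92 + 16.75·444 = 20151.40.
Deflator = Nominal/Real × 100 = 27957.55/20151.40 × 100 = 138.738.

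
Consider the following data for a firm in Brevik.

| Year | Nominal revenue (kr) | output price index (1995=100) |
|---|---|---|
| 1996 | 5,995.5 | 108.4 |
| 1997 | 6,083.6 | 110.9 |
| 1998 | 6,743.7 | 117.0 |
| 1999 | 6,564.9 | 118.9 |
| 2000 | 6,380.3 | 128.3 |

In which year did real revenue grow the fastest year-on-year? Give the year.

1998

1997: real = 6083.6/1.109 = 5485.66; growth vs 1996 (5530.90) = -0.82%.
1998: real = 6743.7/1.170 = 5763.85; growth vs 1997 (5485.66) = 5.07%.
1999: real = 6564.9/1.189 = 5521.36; growth vs 1998 (5763.85) = -4.21%.
2000: real = 6380.3/1.283 = 4972.95; growth vs 1999 (5521.36) = -9.93%.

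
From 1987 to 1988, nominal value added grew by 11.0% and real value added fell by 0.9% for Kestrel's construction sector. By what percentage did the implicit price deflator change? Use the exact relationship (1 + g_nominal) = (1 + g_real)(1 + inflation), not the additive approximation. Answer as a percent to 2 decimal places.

(1 + g_nom) = (1 + g_real)(1 + π), so π = 1.1100 / 0.9910 − 1 = 0.12008.

12.01%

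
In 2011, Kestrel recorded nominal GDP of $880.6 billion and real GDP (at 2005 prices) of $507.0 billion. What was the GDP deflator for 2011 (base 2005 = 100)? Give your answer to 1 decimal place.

GDP deflator = (Nominal / Real) × 100 = 880.6 / 507.0 × 100 = 173.69.

173.7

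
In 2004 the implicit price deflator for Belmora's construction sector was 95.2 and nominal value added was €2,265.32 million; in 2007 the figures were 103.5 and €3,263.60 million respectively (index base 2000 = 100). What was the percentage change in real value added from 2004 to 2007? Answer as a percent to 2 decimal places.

32.51%

Deflate each year: 2004 → 2265.32/0.952 = 2379.54; 2007 → 3263.60/1.035 = 3153.24.
So real value added changed by 3153.24/2379.54 − 1 = 0.3251, i.e. 32.51%.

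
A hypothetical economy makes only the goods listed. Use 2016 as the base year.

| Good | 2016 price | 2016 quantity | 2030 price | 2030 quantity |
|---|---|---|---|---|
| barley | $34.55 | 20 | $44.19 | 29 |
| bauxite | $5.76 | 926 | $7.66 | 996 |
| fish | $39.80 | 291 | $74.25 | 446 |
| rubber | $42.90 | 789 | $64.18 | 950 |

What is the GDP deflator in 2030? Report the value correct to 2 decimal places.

157.86

Nominal GDP 2030 = 44.19·29 + 7.66·996 + 74.25·446 + 64.18·950 = 102997.37.
Real GDP 2030 (at 2016 prices) = 34.55·29 + 5.76·996 + 39.80·446 + 42.90·950 = 65244.71.
Deflator = Nominal/Real × 100 = 102997.37/65244.71 × 100 = 157.863.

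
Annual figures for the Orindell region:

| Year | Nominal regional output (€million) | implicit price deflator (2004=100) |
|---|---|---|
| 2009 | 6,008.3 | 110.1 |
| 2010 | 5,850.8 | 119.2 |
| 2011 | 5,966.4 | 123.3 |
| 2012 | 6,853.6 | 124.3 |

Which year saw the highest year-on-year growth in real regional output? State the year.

2012

2010: real = 5850.8/1.192 = 4908.39; growth vs 2009 (5457.13) = -10.06%.
2011: real = 5966.4/1.233 = 4838.93; growth vs 2010 (4908.39) = -1.42%.
2012: real = 6853.6/1.243 = 5513.76; growth vs 2011 (4838.93) = 13.95%.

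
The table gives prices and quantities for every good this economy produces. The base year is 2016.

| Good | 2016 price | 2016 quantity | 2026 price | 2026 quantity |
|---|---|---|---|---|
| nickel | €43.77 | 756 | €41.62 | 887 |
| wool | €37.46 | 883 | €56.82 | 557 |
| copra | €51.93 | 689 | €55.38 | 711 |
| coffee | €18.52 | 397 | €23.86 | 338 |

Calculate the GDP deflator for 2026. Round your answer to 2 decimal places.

Nominal GDP 2026 = 41.62·887 + 56.82·557 + 55.38·711 + 23.86·338 = 116005.54.
Real GDP 2026 (at 2016 prices) = 43.77·887 + 37.46·557 + 51.93·711 + 18.52·338 = 102871.20.
Deflator = Nominal/Real × 100 = 116005.54/102871.20 × 100 = 112.768.

112.77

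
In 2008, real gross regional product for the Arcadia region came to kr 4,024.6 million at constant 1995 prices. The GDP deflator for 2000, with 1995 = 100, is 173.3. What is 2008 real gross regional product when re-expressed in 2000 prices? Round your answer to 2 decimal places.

kr 6,974.63 million

Real gross regional product in 2000 prices = Real gross regional product in 1995 prices × (P_2000/P_1995) = 4024.6 × 1.733 = 6974.63.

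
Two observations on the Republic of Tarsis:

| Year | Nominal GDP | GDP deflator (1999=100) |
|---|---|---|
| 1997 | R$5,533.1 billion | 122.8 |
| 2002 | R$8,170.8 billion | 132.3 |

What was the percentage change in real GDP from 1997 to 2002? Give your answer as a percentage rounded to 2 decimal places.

37.07%

Deflate each year: 1997 → 5533.1/1.228 = 4505.78; 2002 → 8170.8/1.323 = 6175.96.
So real GDP changed by 6175.96/4505.78 − 1 = 0.3707, i.e. 37.07%.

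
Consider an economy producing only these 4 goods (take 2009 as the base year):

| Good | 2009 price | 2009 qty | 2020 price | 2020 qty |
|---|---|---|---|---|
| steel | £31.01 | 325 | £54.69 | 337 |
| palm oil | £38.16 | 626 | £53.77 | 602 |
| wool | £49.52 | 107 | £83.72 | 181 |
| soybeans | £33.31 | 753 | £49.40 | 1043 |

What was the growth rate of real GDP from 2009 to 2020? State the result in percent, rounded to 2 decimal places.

Real GDP 2009 = Nominal GDP 2009 = 31.01·325 + 38.16·626 + 49.52·107 + 33.31·753 = 64347.48.
Real GDP 2020 (at 2009 prices) = 31.01·337 + 38.16·602 + 49.52·181 + 33.31·1043 = 77128.14.
Real growth = 77128.14/64347.48 − 1 = 0.1986.

19.86%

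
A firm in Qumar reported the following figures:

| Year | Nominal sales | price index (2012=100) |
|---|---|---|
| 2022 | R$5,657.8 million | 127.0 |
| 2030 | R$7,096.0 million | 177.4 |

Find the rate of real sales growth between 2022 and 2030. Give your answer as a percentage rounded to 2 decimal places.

-10.21%

Real sales 2022 = 5657.8 / 1.270 = 4454.96.
Real sales 2030 = 7096.0 / 1.774 = 4000.00.
Real growth = 4000.00 / 4454.96 − 1 = -0.1021.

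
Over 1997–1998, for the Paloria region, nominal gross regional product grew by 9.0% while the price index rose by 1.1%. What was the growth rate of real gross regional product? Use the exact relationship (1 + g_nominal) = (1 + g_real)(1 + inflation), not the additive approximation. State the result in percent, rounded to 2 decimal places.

7.81%

(1 + g_nom) = (1 + g_real)(1 + π), so g_real = 1.0900 / 1.0110 − 1 = 0.07814.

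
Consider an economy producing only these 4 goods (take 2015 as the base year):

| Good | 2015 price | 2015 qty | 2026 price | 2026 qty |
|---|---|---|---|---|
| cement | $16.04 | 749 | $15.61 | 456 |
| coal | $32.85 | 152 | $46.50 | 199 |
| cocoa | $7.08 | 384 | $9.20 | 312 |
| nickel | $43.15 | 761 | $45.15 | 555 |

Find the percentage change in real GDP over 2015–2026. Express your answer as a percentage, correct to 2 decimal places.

-23.88%

Real GDP 2015 = Nominal GDP 2015 = 16.04·749 + 32.85·152 + 7.08·384 + 43.15·761 = 52563.03.
Real GDP 2026 (at 2015 prices) = 16.04·456 + 32.85·199 + 7.08·312 + 43.15·555 = 40008.60.
Real growth = 40008.60/52563.03 − 1 = -0.2388.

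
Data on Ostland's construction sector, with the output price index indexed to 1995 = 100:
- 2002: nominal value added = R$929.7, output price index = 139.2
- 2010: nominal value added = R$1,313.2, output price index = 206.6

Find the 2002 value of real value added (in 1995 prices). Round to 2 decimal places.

R$667.89

Real value added = Nominal / (output price index/100) = 929.7 / 1.392 = 667.89.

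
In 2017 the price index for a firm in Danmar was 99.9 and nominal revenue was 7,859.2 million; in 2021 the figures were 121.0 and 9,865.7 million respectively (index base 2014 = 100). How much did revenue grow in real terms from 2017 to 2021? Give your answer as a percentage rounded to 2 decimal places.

3.64%

Deflate each year: 2017 → 7859.2/0.999 = 7867.07; 2021 → 9865.7/1.210 = 8153.47.
So real revenue changed by 8153.47/7867.07 − 1 = 0.0364, i.e. 3.64%.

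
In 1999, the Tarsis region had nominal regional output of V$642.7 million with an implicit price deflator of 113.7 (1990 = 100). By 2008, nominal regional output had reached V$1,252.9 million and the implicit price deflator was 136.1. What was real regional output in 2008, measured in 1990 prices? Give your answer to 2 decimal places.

Real regional output = Nominal / (implicit price deflator/100) = 1252.9 / 1.361 = 920.57.

V$920.57 million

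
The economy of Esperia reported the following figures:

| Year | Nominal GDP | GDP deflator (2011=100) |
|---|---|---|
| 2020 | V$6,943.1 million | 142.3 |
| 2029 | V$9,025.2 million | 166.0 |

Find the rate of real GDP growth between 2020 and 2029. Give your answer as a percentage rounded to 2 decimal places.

Real GDP 2020 = 6943.1 / 1.423 = 4879.20.
Real GDP 2029 = 9025.2 / 1.660 = 5436.87.
Real growth = 5436.87 / 4879.20 − 1 = 0.1143.

11.43%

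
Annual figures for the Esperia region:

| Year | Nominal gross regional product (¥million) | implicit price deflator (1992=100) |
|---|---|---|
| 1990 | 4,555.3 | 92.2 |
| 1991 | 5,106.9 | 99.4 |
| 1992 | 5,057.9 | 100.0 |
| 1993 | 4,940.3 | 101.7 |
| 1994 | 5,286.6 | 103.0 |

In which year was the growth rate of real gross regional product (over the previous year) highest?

1991: real = 5106.9/0.994 = 5137.73; growth vs 1990 (4940.67) = 3.99%.
1992: real = 5057.9/1.000 = 5057.90; growth vs 1991 (5137.73) = -1.55%.
1993: real = 4940.3/1.017 = 4857.72; growth vs 1992 (5057.90) = -3.96%.
1994: real = 5286.6/1.030 = 5132.62; growth vs 1993 (4857.72) = 5.66%.

1994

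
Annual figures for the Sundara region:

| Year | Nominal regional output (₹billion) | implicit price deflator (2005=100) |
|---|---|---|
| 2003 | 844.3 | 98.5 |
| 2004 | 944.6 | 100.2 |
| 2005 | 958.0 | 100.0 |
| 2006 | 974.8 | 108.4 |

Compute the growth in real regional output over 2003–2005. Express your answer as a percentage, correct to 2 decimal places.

11.76%

Real regional output 2003 = 844.3/0.985 = 857.16.
Real regional output 2005 = 958.0/1.000 = 958.00.
Change = 958.00/857.16 − 1 = 0.1176.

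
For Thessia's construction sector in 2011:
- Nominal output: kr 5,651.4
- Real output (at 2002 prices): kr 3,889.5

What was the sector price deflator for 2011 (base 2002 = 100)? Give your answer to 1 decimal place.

sector price deflator = (Nominal / Real) × 100 = 5651.4 / 3889.5 × 100 = 145.30.

145.3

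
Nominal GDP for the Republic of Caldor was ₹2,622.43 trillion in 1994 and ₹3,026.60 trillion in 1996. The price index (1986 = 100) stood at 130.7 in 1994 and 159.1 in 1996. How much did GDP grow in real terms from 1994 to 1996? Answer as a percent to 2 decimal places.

-5.19%

Real GDP 1994 = 2622.43 / 1.307 = 2006.45.
Real GDP 1996 = 3026.60 / 1.591 = 1902.33.
Real growth = 1902.33 / 2006.45 − 1 = -0.0519.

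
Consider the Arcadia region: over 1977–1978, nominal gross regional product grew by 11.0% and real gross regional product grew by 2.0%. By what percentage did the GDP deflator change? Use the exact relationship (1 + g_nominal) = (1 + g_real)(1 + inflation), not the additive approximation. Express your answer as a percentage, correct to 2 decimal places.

(1 + g_nom) = (1 + g_real)(1 + π), so π = 1.1100 / 1.0200 − 1 = 0.08824.

8.82%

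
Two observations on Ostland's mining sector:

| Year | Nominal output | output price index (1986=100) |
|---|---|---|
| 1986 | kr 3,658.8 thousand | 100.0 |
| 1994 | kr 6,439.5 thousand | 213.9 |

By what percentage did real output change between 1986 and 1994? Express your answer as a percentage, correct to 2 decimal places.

-17.72%

Real output 1986 = 3658.8 / 1.000 = 3658.80.
Real output 1994 = 6439.5 / 2.139 = 3010.52.
Real growth = 3010.52 / 3658.80 − 1 = -0.1772.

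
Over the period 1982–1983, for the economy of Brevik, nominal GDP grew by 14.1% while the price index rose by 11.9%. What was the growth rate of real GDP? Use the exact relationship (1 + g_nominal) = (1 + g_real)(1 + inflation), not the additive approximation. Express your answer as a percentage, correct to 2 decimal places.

(1 + g_nom) = (1 + g_real)(1 + π), so g_real = 1.1410 / 1.1190 − 1 = 0.01966.

1.97%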